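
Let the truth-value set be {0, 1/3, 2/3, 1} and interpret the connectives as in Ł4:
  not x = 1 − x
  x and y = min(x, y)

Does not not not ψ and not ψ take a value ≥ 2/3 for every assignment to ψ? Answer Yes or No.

No

Counterexample: take ψ = 2/3.
not ψ = not 2/3 = 1/3
not not ψ = not 1/3 = 2/3
not not not ψ = not 2/3 = 1/3
not not not ψ and not ψ = 1/3 and 1/3 = 1/3
This gives 1/3, which is below 2/3.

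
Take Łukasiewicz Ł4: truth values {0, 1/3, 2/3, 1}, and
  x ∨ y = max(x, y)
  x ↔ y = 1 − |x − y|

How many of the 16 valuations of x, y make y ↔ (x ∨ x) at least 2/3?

10

x = 0, y = 0 ↦ 1  ≥
x = 0, y = 1/3 ↦ 2/3  ≥
x = 0, y = 2/3 ↦ 1/3  <
x = 0, y = 1 ↦ 0  <
x = 1/3, y = 0 ↦ 2/3  ≥
x = 1/3, y = 1/3 ↦ 1  ≥
x = 1/3, y = 2/3 ↦ 2/3  ≥
x = 1/3, y = 1 ↦ 1/3  <
x = 2/3, y = 0 ↦ 1/3  <
x = 2/3, y = 1/3 ↦ 2/3  ≥
x = 2/3, y = 2/3 ↦ 1  ≥
x = 2/3, y = 1 ↦ 2/3  ≥
x = 1, y = 0 ↦ 0  <
x = 1, y = 1/3 ↦ 1/3  <
x = 1, y = 2/3 ↦ 2/3  ≥
x = 1, y = 1 ↦ 1  ≥
So 10 of the 16 assignments meet the threshold.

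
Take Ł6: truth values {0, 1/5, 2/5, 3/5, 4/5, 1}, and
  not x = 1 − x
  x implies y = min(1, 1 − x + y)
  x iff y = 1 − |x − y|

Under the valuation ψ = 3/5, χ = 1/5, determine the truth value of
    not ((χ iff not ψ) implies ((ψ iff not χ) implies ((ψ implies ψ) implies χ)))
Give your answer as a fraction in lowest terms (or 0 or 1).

not ψ = not 3/5 = 2/5
χ iff not ψ = 1/5 iff 2/5 = 4/5
not χ = not 1/5 = 4/5
ψ iff not χ = 3/5 iff 4/5 = 4/5
ψ implies ψ = 3/5 implies 3/5 = 1
(ψ implies ψ) implies χ = 1 implies 1/5 = 1/5
(ψ iff not χ) implies ((ψ implies ψ) implies χ) = 4/5 implies 1/5 = 2/5
(χ iff not ψ) implies ((ψ iff not χ) implies ((ψ implies ψ) implies χ)) = 4/5 implies 2/5 = 3/5
not ((χ iff not ψ) implies ((ψ iff not χ) implies ((ψ implies ψ) implies χ))) = not 3/5 = 2/5

2/5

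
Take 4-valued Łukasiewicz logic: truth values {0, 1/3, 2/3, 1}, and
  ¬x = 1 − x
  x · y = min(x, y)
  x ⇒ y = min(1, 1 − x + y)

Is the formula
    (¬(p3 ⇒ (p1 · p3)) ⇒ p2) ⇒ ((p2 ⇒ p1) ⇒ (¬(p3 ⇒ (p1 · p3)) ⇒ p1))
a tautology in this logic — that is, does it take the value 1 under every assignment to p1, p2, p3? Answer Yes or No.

At p1 = 1, p2 = 2/3, p3 = 0, for instance:
p1 · p3 = 1 · 0 = 0
p3 ⇒ (p1 · p3) = 0 ⇒ 0 = 1
¬(p3 ⇒ (p1 · p3)) = ¬1 = 0
¬(p3 ⇒ (p1 · p3)) ⇒ p2 = 0 ⇒ 2/3 = 1
p2 ⇒ p1 = 2/3 ⇒ 1 = 1
¬(p3 ⇒ (p1 · p3)) ⇒ p1 = 0 ⇒ 1 = 1
(p2 ⇒ p1) ⇒ (¬(p3 ⇒ (p1 · p3)) ⇒ p1) = 1 ⇒ 1 = 1
(¬(p3 ⇒ (p1 · p3)) ⇒ p2) ⇒ ((p2 ⇒ p1) ⇒ (¬(p3 ⇒ (p1 · p3)) ⇒ p1)) = 1 ⇒ 1 = 1
and checking the remaining 63 assignments likewise gives ≥ 1 in every case.

Yes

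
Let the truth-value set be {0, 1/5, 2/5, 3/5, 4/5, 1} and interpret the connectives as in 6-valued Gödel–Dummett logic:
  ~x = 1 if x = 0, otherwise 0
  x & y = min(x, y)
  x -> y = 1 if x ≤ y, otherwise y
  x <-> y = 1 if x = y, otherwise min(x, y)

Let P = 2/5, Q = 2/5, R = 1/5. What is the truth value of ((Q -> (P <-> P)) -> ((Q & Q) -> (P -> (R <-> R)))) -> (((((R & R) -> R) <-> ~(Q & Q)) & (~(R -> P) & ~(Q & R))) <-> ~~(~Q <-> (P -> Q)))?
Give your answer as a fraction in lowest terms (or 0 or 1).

1

P <-> P = 2/5 <-> 2/5 = 1
Q -> (P <-> P) = 2/5 -> 1 = 1
Q & Q = 2/5 & 2/5 = 2/5
R <-> R = 1/5 <-> 1/5 = 1
P -> (R <-> R) = 2/5 -> 1 = 1
(Q & Q) -> (P -> (R <-> R)) = 2/5 -> 1 = 1
(Q -> (P <-> P)) -> ((Q & Q) -> (P -> (R <-> R))) = 1 -> 1 = 1
R & R = 1/5 & 1/5 = 1/5
(R & R) -> R = 1/5 -> 1/5 = 1
Q & Q = 2/5 & 2/5 = 2/5
~(Q & Q) = ~2/5 = 0
((R & R) -> R) <-> ~(Q & Q) = 1 <-> 0 = 0
R -> P = 1/5 -> 2/5 = 1
~(R -> P) = ~1 = 0
Q & R = 2/5 & 1/5 = 1/5
~(Q & R) = ~1/5 = 0
~(R -> P) & ~(Q & R) = 0 & 0 = 0
(((R & R) -> R) <-> ~(Q & Q)) & (~(R -> P) & ~(Q & R)) = 0 & 0 = 0
~Q = ~2/5 = 0
P -> Q = 2/5 -> 2/5 = 1
~Q <-> (P -> Q) = 0 <-> 1 = 0
~(~Q <-> (P -> Q)) = ~0 = 1
~~(~Q <-> (P -> Q)) = ~1 = 0
((((R & R) -> R) <-> ~(Q & Q)) & (~(R -> P) & ~(Q & R))) <-> ~~(~Q <-> (P -> Q)) = 0 <-> 0 = 1
((Q -> (P <-> P)) -> ((Q & Q) -> (P -> (R <-> R)))) -> (((((R & R) -> R) <-> ~(Q & Q)) & (~(R -> P) & ~(Q & R))) <-> ~~(~Q <-> (P -> Q))) = 1 -> 1 = 1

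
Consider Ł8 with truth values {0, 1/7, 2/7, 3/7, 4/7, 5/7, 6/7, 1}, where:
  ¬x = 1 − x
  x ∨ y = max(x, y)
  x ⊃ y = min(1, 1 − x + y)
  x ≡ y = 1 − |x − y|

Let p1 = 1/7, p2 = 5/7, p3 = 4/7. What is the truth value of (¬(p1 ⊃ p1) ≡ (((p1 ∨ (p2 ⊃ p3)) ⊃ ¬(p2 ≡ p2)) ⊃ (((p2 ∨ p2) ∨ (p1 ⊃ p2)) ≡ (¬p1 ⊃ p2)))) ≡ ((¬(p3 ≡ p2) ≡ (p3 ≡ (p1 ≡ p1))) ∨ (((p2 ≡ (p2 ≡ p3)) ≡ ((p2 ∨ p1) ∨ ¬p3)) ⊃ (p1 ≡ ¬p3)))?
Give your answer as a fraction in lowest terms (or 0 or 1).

p1 ⊃ p1 = 1/7 ⊃ 1/7 = 1
¬(p1 ⊃ p1) = ¬1 = 0
p2 ⊃ p3 = 5/7 ⊃ 4/7 = 6/7
p1 ∨ (p2 ⊃ p3) = 1/7 ∨ 6/7 = 6/7
p2 ≡ p2 = 5/7 ≡ 5/7 = 1
¬(p2 ≡ p2) = ¬1 = 0
(p1 ∨ (p2 ⊃ p3)) ⊃ ¬(p2 ≡ p2) = 6/7 ⊃ 0 = 1/7
p2 ∨ p2 = 5/7 ∨ 5/7 = 5/7
p1 ⊃ p2 = 1/7 ⊃ 5/7 = 1
(p2 ∨ p2) ∨ (p1 ⊃ p2) = 5/7 ∨ 1 = 1
¬p1 = ¬1/7 = 6/7
¬p1 ⊃ p2 = 6/7 ⊃ 5/7 = 6/7
((p2 ∨ p2) ∨ (p1 ⊃ p2)) ≡ (¬p1 ⊃ p2) = 1 ≡ 6/7 = 6/7
((p1 ∨ (p2 ⊃ p3)) ⊃ ¬(p2 ≡ p2)) ⊃ (((p2 ∨ p2) ∨ (p1 ⊃ p2)) ≡ (¬p1 ⊃ p2)) = 1/7 ⊃ 6/7 = 1
¬(p1 ⊃ p1) ≡ (((p1 ∨ (p2 ⊃ p3)) ⊃ ¬(p2 ≡ p2)) ⊃ (((p2 ∨ p2) ∨ (p1 ⊃ p2)) ≡ (¬p1 ⊃ p2))) = 0 ≡ 1 = 0
p3 ≡ p2 = 4/7 ≡ 5/7 = 6/7
¬(p3 ≡ p2) = ¬6/7 = 1/7
p1 ≡ p1 = 1/7 ≡ 1/7 = 1
p3 ≡ (p1 ≡ p1) = 4/7 ≡ 1 = 4/7
¬(p3 ≡ p2) ≡ (p3 ≡ (p1 ≡ p1)) = 1/7 ≡ 4/7 = 4/7
p2 ≡ p3 = 5/7 ≡ 4/7 = 6/7
p2 ≡ (p2 ≡ p3) = 5/7 ≡ 6/7 = 6/7
p2 ∨ p1 = 5/7 ∨ 1/7 = 5/7
¬p3 = ¬4/7 = 3/7
(p2 ∨ p1) ∨ ¬p3 = 5/7 ∨ 3/7 = 5/7
(p2 ≡ (p2 ≡ p3)) ≡ ((p2 ∨ p1) ∨ ¬p3) = 6/7 ≡ 5/7 = 6/7
¬p3 = ¬4/7 = 3/7
p1 ≡ ¬p3 = 1/7 ≡ 3/7 = 5/7
((p2 ≡ (p2 ≡ p3)) ≡ ((p2 ∨ p1) ∨ ¬p3)) ⊃ (p1 ≡ ¬p3) = 6/7 ⊃ 5/7 = 6/7
(¬(p3 ≡ p2) ≡ (p3 ≡ (p1 ≡ p1))) ∨ (((p2 ≡ (p2 ≡ p3)) ≡ ((p2 ∨ p1) ∨ ¬p3)) ⊃ (p1 ≡ ¬p3)) = 4/7 ∨ 6/7 = 6/7
(¬(p1 ⊃ p1) ≡ (((p1 ∨ (p2 ⊃ p3)) ⊃ ¬(p2 ≡ p2)) ⊃ (((p2 ∨ p2) ∨ (p1 ⊃ p2)) ≡ (¬p1 ⊃ p2)))) ≡ ((¬(p3 ≡ p2) ≡ (p3 ≡ (p1 ≡ p1))) ∨ (((p2 ≡ (p2 ≡ p3)) ≡ ((p2 ∨ p1) ∨ ¬p3)) ⊃ (p1 ≡ ¬p3))) = 0 ≡ 6/7 = 1/7

1/7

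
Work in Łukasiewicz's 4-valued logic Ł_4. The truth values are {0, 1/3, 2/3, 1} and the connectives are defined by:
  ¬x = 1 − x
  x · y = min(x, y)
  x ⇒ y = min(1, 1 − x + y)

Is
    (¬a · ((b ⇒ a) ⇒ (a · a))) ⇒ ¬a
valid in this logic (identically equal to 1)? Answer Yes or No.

a = 0, b = 0 ↦ 1
a = 0, b = 1/3 ↦ 1
a = 0, b = 2/3 ↦ 1
a = 0, b = 1 ↦ 1
a = 1/3, b = 0 ↦ 1
a = 1/3, b = 1/3 ↦ 1
a = 1/3, b = 2/3 ↦ 1
a = 1/3, b = 1 ↦ 1
a = 2/3, b = 0 ↦ 1
a = 2/3, b = 1/3 ↦ 1
a = 2/3, b = 2/3 ↦ 1
a = 2/3, b = 1 ↦ 1
a = 1, b = 0 ↦ 1
a = 1, b = 1/3 ↦ 1
a = 1, b = 2/3 ↦ 1
a = 1, b = 1 ↦ 1
Every assignment gives a value ≥ 1.

Yes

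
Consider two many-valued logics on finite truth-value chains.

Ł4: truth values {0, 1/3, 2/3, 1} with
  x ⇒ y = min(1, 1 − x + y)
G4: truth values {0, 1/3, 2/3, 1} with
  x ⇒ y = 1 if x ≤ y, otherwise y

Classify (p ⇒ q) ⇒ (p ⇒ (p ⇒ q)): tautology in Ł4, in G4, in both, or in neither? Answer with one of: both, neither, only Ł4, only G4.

both

In Ł4: every assignment gives 1 — tautology.
In G4: every assignment gives 1 — tautology.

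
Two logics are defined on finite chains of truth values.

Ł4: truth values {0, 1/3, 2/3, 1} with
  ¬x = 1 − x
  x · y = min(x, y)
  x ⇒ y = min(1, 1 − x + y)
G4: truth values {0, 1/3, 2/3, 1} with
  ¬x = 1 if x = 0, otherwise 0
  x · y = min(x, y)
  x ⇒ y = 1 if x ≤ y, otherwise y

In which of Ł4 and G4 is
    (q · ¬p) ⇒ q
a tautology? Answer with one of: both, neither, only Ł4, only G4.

In Ł4: every assignment gives 1 — tautology.
In G4: every assignment gives 1 — tautology.

both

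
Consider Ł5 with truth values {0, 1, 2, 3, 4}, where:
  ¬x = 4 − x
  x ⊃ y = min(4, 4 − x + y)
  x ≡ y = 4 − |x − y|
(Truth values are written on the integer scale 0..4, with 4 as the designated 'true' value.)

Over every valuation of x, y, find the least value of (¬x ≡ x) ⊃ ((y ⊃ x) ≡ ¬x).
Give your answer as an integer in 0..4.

Take x = 2, y = 0:
¬x = ¬2 = 2
¬x ≡ x = 2 ≡ 2 = 4
y ⊃ x = 0 ⊃ 2 = 4
¬x = ¬2 = 2
(y ⊃ x) ≡ ¬x = 4 ≡ 2 = 2
(¬x ≡ x) ⊃ ((y ⊃ x) ≡ ¬x) = 4 ⊃ 2 = 2
No assignment yields a value below 2, so this is the minimum.

2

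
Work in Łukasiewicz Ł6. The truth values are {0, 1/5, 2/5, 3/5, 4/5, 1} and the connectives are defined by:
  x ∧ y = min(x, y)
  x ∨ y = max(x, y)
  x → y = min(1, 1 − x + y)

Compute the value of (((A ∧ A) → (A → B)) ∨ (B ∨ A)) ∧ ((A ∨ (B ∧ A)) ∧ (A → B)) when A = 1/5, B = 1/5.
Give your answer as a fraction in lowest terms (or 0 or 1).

A ∧ A = 1/5 ∧ 1/5 = 1/5
A → B = 1/5 → 1/5 = 1
(A ∧ A) → (A → B) = 1/5 → 1 = 1
B ∨ A = 1/5 ∨ 1/5 = 1/5
((A ∧ A) → (A → B)) ∨ (B ∨ A) = 1 ∨ 1/5 = 1
B ∧ A = 1/5 ∧ 1/5 = 1/5
A ∨ (B ∧ A) = 1/5 ∨ 1/5 = 1/5
A → B = 1/5 → 1/5 = 1
(A ∨ (B ∧ A)) ∧ (A → B) = 1/5 ∧ 1 = 1/5
(((A ∧ A) → (A → B)) ∨ (B ∨ A)) ∧ ((A ∨ (B ∧ A)) ∧ (A → B)) = 1 ∧ 1/5 = 1/5

1/5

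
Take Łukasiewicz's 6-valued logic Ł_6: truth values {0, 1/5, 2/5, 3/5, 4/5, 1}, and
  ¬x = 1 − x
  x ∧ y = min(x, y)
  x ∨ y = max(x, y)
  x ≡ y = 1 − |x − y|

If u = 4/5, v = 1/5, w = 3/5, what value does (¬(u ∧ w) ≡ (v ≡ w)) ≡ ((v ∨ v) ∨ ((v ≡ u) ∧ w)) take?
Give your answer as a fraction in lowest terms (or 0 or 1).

u ∧ w = 4/5 ∧ 3/5 = 3/5
¬(u ∧ w) = ¬3/5 = 2/5
v ≡ w = 1/5 ≡ 3/5 = 3/5
¬(u ∧ w) ≡ (v ≡ w) = 2/5 ≡ 3/5 = 4/5
v ∨ v = 1/5 ∨ 1/5 = 1/5
v ≡ u = 1/5 ≡ 4/5 = 2/5
(v ≡ u) ∧ w = 2/5 ∧ 3/5 = 2/5
(v ∨ v) ∨ ((v ≡ u) ∧ w) = 1/5 ∨ 2/5 = 2/5
(¬(u ∧ w) ≡ (v ≡ w)) ≡ ((v ∨ v) ∨ ((v ≡ u) ∧ w)) = 4/5 ≡ 2/5 = 3/5

3/5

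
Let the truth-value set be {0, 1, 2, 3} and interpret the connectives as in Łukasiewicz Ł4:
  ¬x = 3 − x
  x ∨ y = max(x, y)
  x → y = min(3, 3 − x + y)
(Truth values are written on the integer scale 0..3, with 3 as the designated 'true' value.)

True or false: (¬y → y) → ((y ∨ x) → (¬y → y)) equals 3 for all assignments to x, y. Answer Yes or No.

x = 0, y = 0 ↦ 3
x = 0, y = 1 ↦ 3
x = 0, y = 2 ↦ 3
x = 0, y = 3 ↦ 3
x = 1, y = 0 ↦ 3
x = 1, y = 1 ↦ 3
x = 1, y = 2 ↦ 3
x = 1, y = 3 ↦ 3
x = 2, y = 0 ↦ 3
x = 2, y = 1 ↦ 3
x = 2, y = 2 ↦ 3
x = 2, y = 3 ↦ 3
x = 3, y = 0 ↦ 3
x = 3, y = 1 ↦ 3
x = 3, y = 2 ↦ 3
x = 3, y = 3 ↦ 3
Every assignment gives a value ≥ 3.

Yes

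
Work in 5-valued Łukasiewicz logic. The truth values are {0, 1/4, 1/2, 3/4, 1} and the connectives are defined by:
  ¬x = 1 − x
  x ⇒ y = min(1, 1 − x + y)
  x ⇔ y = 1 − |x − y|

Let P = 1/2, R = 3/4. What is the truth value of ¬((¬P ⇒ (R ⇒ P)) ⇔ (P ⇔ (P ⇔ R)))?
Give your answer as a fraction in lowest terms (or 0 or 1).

1/4

¬P = ¬1/2 = 1/2
R ⇒ P = 3/4 ⇒ 1/2 = 3/4
¬P ⇒ (R ⇒ P) = 1/2 ⇒ 3/4 = 1
P ⇔ R = 1/2 ⇔ 3/4 = 3/4
P ⇔ (P ⇔ R) = 1/2 ⇔ 3/4 = 3/4
(¬P ⇒ (R ⇒ P)) ⇔ (P ⇔ (P ⇔ R)) = 1 ⇔ 3/4 = 3/4
¬((¬P ⇒ (R ⇒ P)) ⇔ (P ⇔ (P ⇔ R))) = ¬3/4 = 1/4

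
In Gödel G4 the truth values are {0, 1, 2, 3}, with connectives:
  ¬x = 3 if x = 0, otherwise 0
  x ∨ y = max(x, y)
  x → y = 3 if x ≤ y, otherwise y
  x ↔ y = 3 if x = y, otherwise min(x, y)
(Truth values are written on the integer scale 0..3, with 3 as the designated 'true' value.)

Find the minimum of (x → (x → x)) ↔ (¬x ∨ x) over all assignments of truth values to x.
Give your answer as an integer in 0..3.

1

Take x = 1:
x → x = 1 → 1 = 3
x → (x → x) = 1 → 3 = 3
¬x = ¬1 = 0
¬x ∨ x = 0 ∨ 1 = 1
(x → (x → x)) ↔ (¬x ∨ x) = 3 ↔ 1 = 1
No assignment yields a value below 1, so this is the minimum.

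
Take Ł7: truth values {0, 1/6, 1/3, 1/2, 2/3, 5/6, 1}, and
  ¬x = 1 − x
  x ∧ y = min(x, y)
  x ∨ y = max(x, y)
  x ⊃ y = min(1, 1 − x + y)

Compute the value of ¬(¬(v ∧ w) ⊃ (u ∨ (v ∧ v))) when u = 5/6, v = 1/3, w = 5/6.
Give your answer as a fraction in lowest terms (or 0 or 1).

v ∧ w = 1/3 ∧ 5/6 = 1/3
¬(v ∧ w) = ¬1/3 = 2/3
v ∧ v = 1/3 ∧ 1/3 = 1/3
u ∨ (v ∧ v) = 5/6 ∨ 1/3 = 5/6
¬(v ∧ w) ⊃ (u ∨ (v ∧ v)) = 2/3 ⊃ 5/6 = 1
¬(¬(v ∧ w) ⊃ (u ∨ (v ∧ v))) = ¬1 = 0

0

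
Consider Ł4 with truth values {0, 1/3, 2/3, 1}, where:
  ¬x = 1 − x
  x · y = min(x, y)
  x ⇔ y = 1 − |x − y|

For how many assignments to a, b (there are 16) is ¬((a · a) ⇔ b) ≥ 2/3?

6

a = 0, b = 0 ↦ 0  <
a = 0, b = 1/3 ↦ 1/3  <
a = 0, b = 2/3 ↦ 2/3  ≥
a = 0, b = 1 ↦ 1  ≥
a = 1/3, b = 0 ↦ 1/3  <
a = 1/3, b = 1/3 ↦ 0  <
a = 1/3, b = 2/3 ↦ 1/3  <
a = 1/3, b = 1 ↦ 2/3  ≥
a = 2/3, b = 0 ↦ 2/3  ≥
a = 2/3, b = 1/3 ↦ 1/3  <
a = 2/3, b = 2/3 ↦ 0  <
a = 2/3, b = 1 ↦ 1/3  <
a = 1, b = 0 ↦ 1  ≥
a = 1, b = 1/3 ↦ 2/3  ≥
a = 1, b = 2/3 ↦ 1/3  <
a = 1, b = 1 ↦ 0  <
So 6 of the 16 assignments meet the threshold.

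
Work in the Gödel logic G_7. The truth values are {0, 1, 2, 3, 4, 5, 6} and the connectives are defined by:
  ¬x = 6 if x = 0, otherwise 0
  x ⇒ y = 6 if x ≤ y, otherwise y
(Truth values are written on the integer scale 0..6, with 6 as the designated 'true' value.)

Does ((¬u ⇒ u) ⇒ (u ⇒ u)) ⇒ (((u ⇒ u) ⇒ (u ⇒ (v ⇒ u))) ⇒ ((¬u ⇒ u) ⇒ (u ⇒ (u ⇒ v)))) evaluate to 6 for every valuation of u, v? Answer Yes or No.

No

Counterexample: take u = 1, v = 0.
¬u = ¬1 = 0
¬u ⇒ u = 0 ⇒ 1 = 6
u ⇒ u = 1 ⇒ 1 = 6
(¬u ⇒ u) ⇒ (u ⇒ u) = 6 ⇒ 6 = 6
u ⇒ u = 1 ⇒ 1 = 6
v ⇒ u = 0 ⇒ 1 = 6
u ⇒ (v ⇒ u) = 1 ⇒ 6 = 6
(u ⇒ u) ⇒ (u ⇒ (v ⇒ u)) = 6 ⇒ 6 = 6
¬u = ¬1 = 0
¬u ⇒ u = 0 ⇒ 1 = 6
u ⇒ v = 1 ⇒ 0 = 0
u ⇒ (u ⇒ v) = 1 ⇒ 0 = 0
(¬u ⇒ u) ⇒ (u ⇒ (u ⇒ v)) = 6 ⇒ 0 = 0
((u ⇒ u) ⇒ (u ⇒ (v ⇒ u))) ⇒ ((¬u ⇒ u) ⇒ (u ⇒ (u ⇒ v))) = 6 ⇒ 0 = 0
((¬u ⇒ u) ⇒ (u ⇒ u)) ⇒ (((u ⇒ u) ⇒ (u ⇒ (v ⇒ u))) ⇒ ((¬u ⇒ u) ⇒ (u ⇒ (u ⇒ v)))) = 6 ⇒ 0 = 0
This gives 0 ≠ 6.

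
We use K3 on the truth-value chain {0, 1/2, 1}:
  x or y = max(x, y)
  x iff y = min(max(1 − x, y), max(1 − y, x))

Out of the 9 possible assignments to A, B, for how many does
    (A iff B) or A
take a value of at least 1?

A = 0, B = 0 ↦ 1  ≥
A = 0, B = 1/2 ↦ 1/2  <
A = 0, B = 1 ↦ 0  <
A = 1/2, B = 0 ↦ 1/2  <
A = 1/2, B = 1/2 ↦ 1/2  <
A = 1/2, B = 1 ↦ 1/2  <
A = 1, B = 0 ↦ 1  ≥
A = 1, B = 1/2 ↦ 1  ≥
A = 1, B = 1 ↦ 1  ≥
So 4 of the 9 assignments meet the threshold.

4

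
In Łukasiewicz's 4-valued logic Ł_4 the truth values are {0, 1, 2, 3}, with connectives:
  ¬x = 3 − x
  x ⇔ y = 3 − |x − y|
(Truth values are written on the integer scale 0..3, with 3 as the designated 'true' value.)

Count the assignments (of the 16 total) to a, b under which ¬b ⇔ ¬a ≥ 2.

a = 0, b = 0 ↦ 3  ≥
a = 0, b = 1 ↦ 2  ≥
a = 0, b = 2 ↦ 1  <
a = 0, b = 3 ↦ 0  <
a = 1, b = 0 ↦ 2  ≥
a = 1, b = 1 ↦ 3  ≥
a = 1, b = 2 ↦ 2  ≥
a = 1, b = 3 ↦ 1  <
a = 2, b = 0 ↦ 1  <
a = 2, b = 1 ↦ 2  ≥
a = 2, b = 2 ↦ 3  ≥
a = 2, b = 3 ↦ 2  ≥
a = 3, b = 0 ↦ 0  <
a = 3, b = 1 ↦ 1  <
a = 3, b = 2 ↦ 2  ≥
a = 3, b = 3 ↦ 3  ≥
So 10 of the 16 assignments meet the threshold.

10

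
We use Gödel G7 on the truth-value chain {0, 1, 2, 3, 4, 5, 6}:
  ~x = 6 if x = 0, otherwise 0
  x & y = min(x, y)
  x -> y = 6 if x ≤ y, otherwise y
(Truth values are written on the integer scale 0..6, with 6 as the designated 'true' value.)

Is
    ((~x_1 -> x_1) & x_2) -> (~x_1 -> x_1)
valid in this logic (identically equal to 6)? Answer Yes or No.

Yes

At x_1 = 2, x_2 = 6, for instance:
~x_1 = ~2 = 0
~x_1 -> x_1 = 0 -> 2 = 6
(~x_1 -> x_1) & x_2 = 6 & 6 = 6
((~x_1 -> x_1) & x_2) -> (~x_1 -> x_1) = 6 -> 6 = 6
and checking the remaining 48 assignments likewise gives ≥ 6 in every case.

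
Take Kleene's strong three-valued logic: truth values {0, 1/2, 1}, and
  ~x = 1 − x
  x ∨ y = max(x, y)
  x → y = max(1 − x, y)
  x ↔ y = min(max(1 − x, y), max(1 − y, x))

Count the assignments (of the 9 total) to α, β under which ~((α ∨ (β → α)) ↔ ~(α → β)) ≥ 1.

α = 0, β = 0 ↦ 1  ≥
α = 0, β = 1/2 ↦ 1/2  <
α = 0, β = 1 ↦ 0  <
α = 1/2, β = 0 ↦ 1/2  <
α = 1/2, β = 1/2 ↦ 1/2  <
α = 1/2, β = 1 ↦ 1/2  <
α = 1, β = 0 ↦ 0  <
α = 1, β = 1/2 ↦ 1/2  <
α = 1, β = 1 ↦ 1  ≥
So 2 of the 9 assignments meet the threshold.

2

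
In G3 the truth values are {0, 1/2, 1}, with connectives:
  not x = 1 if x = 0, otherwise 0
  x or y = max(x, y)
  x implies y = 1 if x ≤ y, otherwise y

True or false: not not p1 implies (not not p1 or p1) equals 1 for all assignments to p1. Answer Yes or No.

Yes

p1 = 0 ↦ 1
p1 = 1/2 ↦ 1
p1 = 1 ↦ 1
Every assignment gives a value ≥ 1.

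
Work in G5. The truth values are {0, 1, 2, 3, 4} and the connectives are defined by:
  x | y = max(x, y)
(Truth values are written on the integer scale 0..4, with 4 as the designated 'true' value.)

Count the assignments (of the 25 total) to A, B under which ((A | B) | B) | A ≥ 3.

value 4: 9 assignments (counts)
value 3: 7 assignments (counts)
value 2: 5 assignments
value 1: 3 assignments
value 0: 1 assignment
So 16 of the 25 assignments meet the threshold.

16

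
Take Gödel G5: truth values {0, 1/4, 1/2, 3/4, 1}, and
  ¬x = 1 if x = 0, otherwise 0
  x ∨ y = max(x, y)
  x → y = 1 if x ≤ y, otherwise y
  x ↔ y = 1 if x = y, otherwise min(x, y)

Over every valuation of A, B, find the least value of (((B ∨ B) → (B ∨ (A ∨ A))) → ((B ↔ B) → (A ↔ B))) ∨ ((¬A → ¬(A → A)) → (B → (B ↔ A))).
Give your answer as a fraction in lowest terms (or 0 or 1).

Take A = 1/4, B = 1/2:
B ∨ B = 1/2 ∨ 1/2 = 1/2
A ∨ A = 1/4 ∨ 1/4 = 1/4
B ∨ (A ∨ A) = 1/2 ∨ 1/4 = 1/2
(B ∨ B) → (B ∨ (A ∨ A)) = 1/2 → 1/2 = 1
B ↔ B = 1/2 ↔ 1/2 = 1
A ↔ B = 1/4 ↔ 1/2 = 1/4
(B ↔ B) → (A ↔ B) = 1 → 1/4 = 1/4
((B ∨ B) → (B ∨ (A ∨ A))) → ((B ↔ B) → (A ↔ B)) = 1 → 1/4 = 1/4
¬A = ¬1/4 = 0
A → A = 1/4 → 1/4 = 1
¬(A → A) = ¬1 = 0
¬A → ¬(A → A) = 0 → 0 = 1
B ↔ A = 1/2 ↔ 1/4 = 1/4
B → (B ↔ A) = 1/2 → 1/4 = 1/4
(¬A → ¬(A → A)) → (B → (B ↔ A)) = 1 → 1/4 = 1/4
(((B ∨ B) → (B ∨ (A ∨ A))) → ((B ↔ B) → (A ↔ B))) ∨ ((¬A → ¬(A → A)) → (B → (B ↔ A))) = 1/4 ∨ 1/4 = 1/4
No assignment yields a value below 1/4, so this is the minimum.

1/4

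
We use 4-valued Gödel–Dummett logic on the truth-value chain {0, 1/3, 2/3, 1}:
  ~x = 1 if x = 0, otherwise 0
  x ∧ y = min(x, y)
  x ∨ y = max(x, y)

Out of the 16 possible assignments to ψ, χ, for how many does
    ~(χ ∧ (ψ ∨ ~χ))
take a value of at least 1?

7

ψ = 0, χ = 0 ↦ 1  ≥
ψ = 0, χ = 1/3 ↦ 1  ≥
ψ = 0, χ = 2/3 ↦ 1  ≥
ψ = 0, χ = 1 ↦ 1  ≥
ψ = 1/3, χ = 0 ↦ 1  ≥
ψ = 1/3, χ = 1/3 ↦ 0  <
ψ = 1/3, χ = 2/3 ↦ 0  <
ψ = 1/3, χ = 1 ↦ 0  <
ψ = 2/3, χ = 0 ↦ 1  ≥
ψ = 2/3, χ = 1/3 ↦ 0  <
ψ = 2/3, χ = 2/3 ↦ 0  <
ψ = 2/3, χ = 1 ↦ 0  <
ψ = 1, χ = 0 ↦ 1  ≥
ψ = 1, χ = 1/3 ↦ 0  <
ψ = 1, χ = 2/3 ↦ 0  <
ψ = 1, χ = 1 ↦ 0  <
So 7 of the 16 assignments meet the threshold.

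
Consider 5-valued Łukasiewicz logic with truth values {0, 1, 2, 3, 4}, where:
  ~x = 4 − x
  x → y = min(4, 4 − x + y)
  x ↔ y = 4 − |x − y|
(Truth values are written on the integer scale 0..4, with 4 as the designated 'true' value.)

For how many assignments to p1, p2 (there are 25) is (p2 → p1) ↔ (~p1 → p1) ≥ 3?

value 4: 14 assignments (counts)
value 3: 5 assignments (counts)
value 2: 4 assignments
value 1: 1 assignment
value 0: 1 assignment
So 19 of the 25 assignments meet the threshold.

19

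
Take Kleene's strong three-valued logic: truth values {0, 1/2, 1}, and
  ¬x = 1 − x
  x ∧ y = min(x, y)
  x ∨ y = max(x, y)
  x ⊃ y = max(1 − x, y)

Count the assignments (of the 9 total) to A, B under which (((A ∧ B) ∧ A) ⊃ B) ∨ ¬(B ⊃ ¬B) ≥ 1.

7

A = 0, B = 0 ↦ 1  ≥
A = 0, B = 1/2 ↦ 1  ≥
A = 0, B = 1 ↦ 1  ≥
A = 1/2, B = 0 ↦ 1  ≥
A = 1/2, B = 1/2 ↦ 1/2  <
A = 1/2, B = 1 ↦ 1  ≥
A = 1, B = 0 ↦ 1  ≥
A = 1, B = 1/2 ↦ 1/2  <
A = 1, B = 1 ↦ 1  ≥
So 7 of the 9 assignments meet the threshold.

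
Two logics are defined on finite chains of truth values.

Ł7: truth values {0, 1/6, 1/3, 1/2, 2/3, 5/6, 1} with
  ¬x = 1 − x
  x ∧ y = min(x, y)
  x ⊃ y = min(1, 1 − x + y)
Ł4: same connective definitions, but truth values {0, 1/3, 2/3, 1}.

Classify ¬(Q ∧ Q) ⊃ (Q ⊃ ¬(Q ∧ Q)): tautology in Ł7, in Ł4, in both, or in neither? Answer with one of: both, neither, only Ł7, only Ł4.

In Ł7: every assignment gives 1 — tautology.
In Ł4: every assignment gives 1 — tautology.

both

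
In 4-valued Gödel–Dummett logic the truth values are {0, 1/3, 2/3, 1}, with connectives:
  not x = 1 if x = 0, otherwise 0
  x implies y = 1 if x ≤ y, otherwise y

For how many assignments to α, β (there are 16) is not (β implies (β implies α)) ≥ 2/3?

3

α = 0, β = 0 ↦ 0  <
α = 0, β = 1/3 ↦ 1  ≥
α = 0, β = 2/3 ↦ 1  ≥
α = 0, β = 1 ↦ 1  ≥
α = 1/3, β = 0 ↦ 0  <
α = 1/3, β = 1/3 ↦ 0  <
α = 1/3, β = 2/3 ↦ 0  <
α = 1/3, β = 1 ↦ 0  <
α = 2/3, β = 0 ↦ 0  <
α = 2/3, β = 1/3 ↦ 0  <
α = 2/3, β = 2/3 ↦ 0  <
α = 2/3, β = 1 ↦ 0  <
α = 1, β = 0 ↦ 0  <
α = 1, β = 1/3 ↦ 0  <
α = 1, β = 2/3 ↦ 0  <
α = 1, β = 1 ↦ 0  <
So 3 of the 16 assignments meet the threshold.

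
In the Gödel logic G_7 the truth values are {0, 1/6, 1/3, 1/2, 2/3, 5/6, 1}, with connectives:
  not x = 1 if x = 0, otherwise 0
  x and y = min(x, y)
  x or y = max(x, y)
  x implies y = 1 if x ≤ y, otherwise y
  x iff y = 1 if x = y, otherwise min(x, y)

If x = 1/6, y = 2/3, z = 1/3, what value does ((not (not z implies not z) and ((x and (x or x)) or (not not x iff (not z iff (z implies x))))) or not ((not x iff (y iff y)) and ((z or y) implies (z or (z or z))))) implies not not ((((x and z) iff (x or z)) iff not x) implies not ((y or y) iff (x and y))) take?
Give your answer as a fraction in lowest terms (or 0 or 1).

not z = not 1/3 = 0
not z = not 1/3 = 0
not z implies not z = 0 implies 0 = 1
not (not z implies not z) = not 1 = 0
x or x = 1/6 or 1/6 = 1/6
x and (x or x) = 1/6 and 1/6 = 1/6
not x = not 1/6 = 0
not not x = not 0 = 1
not z = not 1/3 = 0
z implies x = 1/3 implies 1/6 = 1/6
not z iff (z implies x) = 0 iff 1/6 = 0
not not x iff (not z iff (z implies x)) = 1 iff 0 = 0
(x and (x or x)) or (not not x iff (not z iff (z implies x))) = 1/6 or 0 = 1/6
not (not z implies not z) and ((x and (x or x)) or (not not x iff (not z iff (z implies x)))) = 0 and 1/6 = 0
not x = not 1/6 = 0
y iff y = 2/3 iff 2/3 = 1
not x iff (y iff y) = 0 iff 1 = 0
z or y = 1/3 or 2/3 = 2/3
z or z = 1/3 or 1/3 = 1/3
z or (z or z) = 1/3 or 1/3 = 1/3
(z or y) implies (z or (z or z)) = 2/3 implies 1/3 = 1/3
(not x iff (y iff y)) and ((z or y) implies (z or (z or z))) = 0 and 1/3 = 0
not ((not x iff (y iff y)) and ((z or y) implies (z or (z or z)))) = not 0 = 1
(not (not z implies not z) and ((x and (x or x)) or (not not x iff (not z iff (z implies x))))) or not ((not x iff (y iff y)) and ((z or y) implies (z or (z or z)))) = 0 or 1 = 1
x and z = 1/6 and 1/3 = 1/6
x or z = 1/6 or 1/3 = 1/3
(x and z) iff (x or z) = 1/6 iff 1/3 = 1/6
not x = not 1/6 = 0
((x and z) iff (x or z)) iff not x = 1/6 iff 0 = 0
y or y = 2/3 or 2/3 = 2/3
x and y = 1/6 and 2/3 = 1/6
(y or y) iff (x and y) = 2/3 iff 1/6 = 1/6
not ((y or y) iff (x and y)) = not 1/6 = 0
(((x and z) iff (x or z)) iff not x) implies not ((y or y) iff (x and y)) = 0 implies 0 = 1
not ((((x and z) iff (x or z)) iff not x) implies not ((y or y) iff (x and y))) = not 1 = 0
not not ((((x and z) iff (x or z)) iff not x) implies not ((y or y) iff (x and y))) = not 0 = 1
((not (not z implies not z) and ((x and (x or x)) or (not not x iff (not z iff (z implies x))))) or not ((not x iff (y iff y)) and ((z or y) implies (z or (z or z))))) implies not not ((((x and z) iff (x or z)) iff not x) implies not ((y or y) iff (x and y))) = 1 implies 1 = 1

1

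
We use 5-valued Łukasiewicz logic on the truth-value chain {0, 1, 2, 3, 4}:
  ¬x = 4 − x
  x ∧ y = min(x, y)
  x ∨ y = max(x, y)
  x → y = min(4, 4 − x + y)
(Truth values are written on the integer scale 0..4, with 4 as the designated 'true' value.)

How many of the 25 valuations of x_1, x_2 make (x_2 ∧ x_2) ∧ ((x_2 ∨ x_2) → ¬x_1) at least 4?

1

value 4: 1 assignment (counts)
value 3: 4 assignments
value 2: 7 assignments
value 1: 7 assignments
value 0: 6 assignments
So 1 of the 25 assignments meets the threshold.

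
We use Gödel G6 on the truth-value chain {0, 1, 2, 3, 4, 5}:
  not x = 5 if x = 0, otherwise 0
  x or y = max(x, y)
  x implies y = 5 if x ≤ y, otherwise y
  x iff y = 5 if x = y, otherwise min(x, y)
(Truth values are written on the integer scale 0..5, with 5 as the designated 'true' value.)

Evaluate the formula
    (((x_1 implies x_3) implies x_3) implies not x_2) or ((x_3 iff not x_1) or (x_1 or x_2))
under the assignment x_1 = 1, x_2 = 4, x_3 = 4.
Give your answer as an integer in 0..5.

4

x_1 implies x_3 = 1 implies 4 = 5
(x_1 implies x_3) implies x_3 = 5 implies 4 = 4
not x_2 = not 4 = 0
((x_1 implies x_3) implies x_3) implies not x_2 = 4 implies 0 = 0
not x_1 = not 1 = 0
x_3 iff not x_1 = 4 iff 0 = 0
x_1 or x_2 = 1 or 4 = 4
(x_3 iff not x_1) or (x_1 or x_2) = 0 or 4 = 4
(((x_1 implies x_3) implies x_3) implies not x_2) or ((x_3 iff not x_1) or (x_1 or x_2)) = 0 or 4 = 4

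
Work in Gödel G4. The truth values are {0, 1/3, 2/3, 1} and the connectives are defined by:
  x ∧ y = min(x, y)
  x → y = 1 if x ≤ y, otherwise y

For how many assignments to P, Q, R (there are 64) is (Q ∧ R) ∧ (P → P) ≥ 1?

4

value 1: 4 assignments (counts)
value 2/3: 12 assignments
value 1/3: 20 assignments
value 0: 28 assignments
So 4 of the 64 assignments meet the threshold.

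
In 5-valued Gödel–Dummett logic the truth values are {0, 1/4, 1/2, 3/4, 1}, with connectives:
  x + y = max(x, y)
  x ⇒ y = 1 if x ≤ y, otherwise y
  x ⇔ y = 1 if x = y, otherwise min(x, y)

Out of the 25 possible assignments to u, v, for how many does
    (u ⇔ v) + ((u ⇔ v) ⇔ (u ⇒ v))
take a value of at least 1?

15

value 1: 15 assignments (counts)
value 3/4: 1 assignment
value 1/2: 2 assignments
value 1/4: 3 assignments
value 0: 4 assignments
So 15 of the 25 assignments meet the threshold.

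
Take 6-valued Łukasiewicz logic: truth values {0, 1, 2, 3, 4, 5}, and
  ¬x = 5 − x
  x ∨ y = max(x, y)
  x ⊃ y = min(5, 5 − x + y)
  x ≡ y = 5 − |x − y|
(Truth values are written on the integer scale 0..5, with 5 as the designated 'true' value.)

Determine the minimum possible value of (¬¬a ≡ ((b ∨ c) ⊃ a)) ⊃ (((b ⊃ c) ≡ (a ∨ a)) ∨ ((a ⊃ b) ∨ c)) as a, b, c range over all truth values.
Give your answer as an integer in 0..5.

3

Take a = 5, b = 2, c = 0:
¬a = ¬5 = 0
¬¬a = ¬0 = 5
b ∨ c = 2 ∨ 0 = 2
(b ∨ c) ⊃ a = 2 ⊃ 5 = 5
¬¬a ≡ ((b ∨ c) ⊃ a) = 5 ≡ 5 = 5
b ⊃ c = 2 ⊃ 0 = 3
a ∨ a = 5 ∨ 5 = 5
(b ⊃ c) ≡ (a ∨ a) = 3 ≡ 5 = 3
a ⊃ b = 5 ⊃ 2 = 2
(a ⊃ b) ∨ c = 2 ∨ 0 = 2
((b ⊃ c) ≡ (a ∨ a)) ∨ ((a ⊃ b) ∨ c) = 3 ∨ 2 = 3
(¬¬a ≡ ((b ∨ c) ⊃ a)) ⊃ (((b ⊃ c) ≡ (a ∨ a)) ∨ ((a ⊃ b) ∨ c)) = 5 ⊃ 3 = 3
No assignment yields a value below 3, so this is the minimum.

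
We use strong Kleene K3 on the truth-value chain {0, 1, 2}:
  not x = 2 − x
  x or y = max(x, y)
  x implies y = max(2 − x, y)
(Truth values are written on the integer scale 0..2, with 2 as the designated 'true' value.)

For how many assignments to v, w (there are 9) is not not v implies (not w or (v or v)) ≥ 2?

v = 0, w = 0 ↦ 2  ≥
v = 0, w = 1 ↦ 2  ≥
v = 0, w = 2 ↦ 2  ≥
v = 1, w = 0 ↦ 2  ≥
v = 1, w = 1 ↦ 1  <
v = 1, w = 2 ↦ 1  <
v = 2, w = 0 ↦ 2  ≥
v = 2, w = 1 ↦ 2  ≥
v = 2, w = 2 ↦ 2  ≥
So 7 of the 9 assignments meet the threshold.

7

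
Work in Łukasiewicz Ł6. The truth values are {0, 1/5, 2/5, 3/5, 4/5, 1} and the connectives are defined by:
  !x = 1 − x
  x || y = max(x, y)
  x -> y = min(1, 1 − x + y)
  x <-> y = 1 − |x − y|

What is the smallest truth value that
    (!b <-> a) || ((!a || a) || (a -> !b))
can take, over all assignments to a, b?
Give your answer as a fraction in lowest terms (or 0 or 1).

3/5

Take a = 2/5, b = 1:
!b = !1 = 0
!b <-> a = 0 <-> 2/5 = 3/5
!a = !2/5 = 3/5
!a || a = 3/5 || 2/5 = 3/5
!b = !1 = 0
a -> !b = 2/5 -> 0 = 3/5
(!a || a) || (a -> !b) = 3/5 || 3/5 = 3/5
(!b <-> a) || ((!a || a) || (a -> !b)) = 3/5 || 3/5 = 3/5
No assignment yields a value below 3/5, so this is the minimum.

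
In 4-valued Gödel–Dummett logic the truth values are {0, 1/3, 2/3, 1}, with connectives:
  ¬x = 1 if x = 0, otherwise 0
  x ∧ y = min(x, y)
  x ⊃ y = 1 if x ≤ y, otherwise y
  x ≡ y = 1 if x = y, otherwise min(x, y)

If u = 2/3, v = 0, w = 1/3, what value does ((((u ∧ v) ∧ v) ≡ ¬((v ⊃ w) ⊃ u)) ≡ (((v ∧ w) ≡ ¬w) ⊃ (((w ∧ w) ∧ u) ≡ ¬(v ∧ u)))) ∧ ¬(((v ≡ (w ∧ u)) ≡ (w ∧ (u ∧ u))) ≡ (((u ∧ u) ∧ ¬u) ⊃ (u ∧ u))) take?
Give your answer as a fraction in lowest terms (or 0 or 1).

u ∧ v = 2/3 ∧ 0 = 0
(u ∧ v) ∧ v = 0 ∧ 0 = 0
v ⊃ w = 0 ⊃ 1/3 = 1
(v ⊃ w) ⊃ u = 1 ⊃ 2/3 = 2/3
¬((v ⊃ w) ⊃ u) = ¬2/3 = 0
((u ∧ v) ∧ v) ≡ ¬((v ⊃ w) ⊃ u) = 0 ≡ 0 = 1
v ∧ w = 0 ∧ 1/3 = 0
¬w = ¬1/3 = 0
(v ∧ w) ≡ ¬w = 0 ≡ 0 = 1
w ∧ w = 1/3 ∧ 1/3 = 1/3
(w ∧ w) ∧ u = 1/3 ∧ 2/3 = 1/3
v ∧ u = 0 ∧ 2/3 = 0
¬(v ∧ u) = ¬0 = 1
((w ∧ w) ∧ u) ≡ ¬(v ∧ u) = 1/3 ≡ 1 = 1/3
((v ∧ w) ≡ ¬w) ⊃ (((w ∧ w) ∧ u) ≡ ¬(v ∧ u)) = 1 ⊃ 1/3 = 1/3
(((u ∧ v) ∧ v) ≡ ¬((v ⊃ w) ⊃ u)) ≡ (((v ∧ w) ≡ ¬w) ⊃ (((w ∧ w) ∧ u) ≡ ¬(v ∧ u))) = 1 ≡ 1/3 = 1/3
w ∧ u = 1/3 ∧ 2/3 = 1/3
v ≡ (w ∧ u) = 0 ≡ 1/3 = 0
u ∧ u = 2/3 ∧ 2/3 = 2/3
w ∧ (u ∧ u) = 1/3 ∧ 2/3 = 1/3
(v ≡ (w ∧ u)) ≡ (w ∧ (u ∧ u)) = 0 ≡ 1/3 = 0
u ∧ u = 2/3 ∧ 2/3 = 2/3
¬u = ¬2/3 = 0
(u ∧ u) ∧ ¬u = 2/3 ∧ 0 = 0
u ∧ u = 2/3 ∧ 2/3 = 2/3
((u ∧ u) ∧ ¬u) ⊃ (u ∧ u) = 0 ⊃ 2/3 = 1
((v ≡ (w ∧ u)) ≡ (w ∧ (u ∧ u))) ≡ (((u ∧ u) ∧ ¬u) ⊃ (u ∧ u)) = 0 ≡ 1 = 0
¬(((v ≡ (w ∧ u)) ≡ (w ∧ (u ∧ u))) ≡ (((u ∧ u) ∧ ¬u) ⊃ (u ∧ u))) = ¬0 = 1
((((u ∧ v) ∧ v) ≡ ¬((v ⊃ w) ⊃ u)) ≡ (((v ∧ w) ≡ ¬w) ⊃ (((w ∧ w) ∧ u) ≡ ¬(v ∧ u)))) ∧ ¬(((v ≡ (w ∧ u)) ≡ (w ∧ (u ∧ u))) ≡ (((u ∧ u) ∧ ¬u) ⊃ (u ∧ u))) = 1/3 ∧ 1 = 1/3

1/3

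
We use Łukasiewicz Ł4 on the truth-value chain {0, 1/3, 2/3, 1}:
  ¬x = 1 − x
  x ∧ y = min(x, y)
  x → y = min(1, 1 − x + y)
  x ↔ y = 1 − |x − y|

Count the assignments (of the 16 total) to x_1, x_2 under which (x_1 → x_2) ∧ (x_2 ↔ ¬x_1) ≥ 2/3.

x_1 = 0, x_2 = 0 ↦ 0  <
x_1 = 0, x_2 = 1/3 ↦ 1/3  <
x_1 = 0, x_2 = 2/3 ↦ 2/3  ≥
x_1 = 0, x_2 = 1 ↦ 1  ≥
x_1 = 1/3, x_2 = 0 ↦ 1/3  <
x_1 = 1/3, x_2 = 1/3 ↦ 2/3  ≥
x_1 = 1/3, x_2 = 2/3 ↦ 1  ≥
x_1 = 1/3, x_2 = 1 ↦ 2/3  ≥
x_1 = 2/3, x_2 = 0 ↦ 1/3  <
x_1 = 2/3, x_2 = 1/3 ↦ 2/3  ≥
x_1 = 2/3, x_2 = 2/3 ↦ 2/3  ≥
x_1 = 2/3, x_2 = 1 ↦ 1/3  <
x_1 = 1, x_2 = 0 ↦ 0  <
x_1 = 1, x_2 = 1/3 ↦ 1/3  <
x_1 = 1, x_2 = 2/3 ↦ 1/3  <
x_1 = 1, x_2 = 1 ↦ 0  <
So 7 of the 16 assignments meet the threshold.

7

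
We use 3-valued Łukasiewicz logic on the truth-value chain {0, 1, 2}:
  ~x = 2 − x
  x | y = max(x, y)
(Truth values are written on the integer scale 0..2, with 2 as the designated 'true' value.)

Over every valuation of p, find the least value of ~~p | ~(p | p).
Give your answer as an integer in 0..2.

Take p = 1:
~p = ~1 = 1
~~p = ~1 = 1
p | p = 1 | 1 = 1
~(p | p) = ~1 = 1
~~p | ~(p | p) = 1 | 1 = 1
No assignment yields a value below 1, so this is the minimum.

1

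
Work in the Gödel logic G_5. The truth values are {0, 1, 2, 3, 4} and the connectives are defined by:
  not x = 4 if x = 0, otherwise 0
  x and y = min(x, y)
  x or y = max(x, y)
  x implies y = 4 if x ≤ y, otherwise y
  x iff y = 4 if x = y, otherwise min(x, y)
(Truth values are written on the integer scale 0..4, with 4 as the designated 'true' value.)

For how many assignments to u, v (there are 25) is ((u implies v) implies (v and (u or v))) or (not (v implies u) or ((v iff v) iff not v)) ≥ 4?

value 4: 19 assignments (counts)
value 3: 3 assignments
value 2: 2 assignments
value 1: 1 assignment
So 19 of the 25 assignments meet the threshold.

19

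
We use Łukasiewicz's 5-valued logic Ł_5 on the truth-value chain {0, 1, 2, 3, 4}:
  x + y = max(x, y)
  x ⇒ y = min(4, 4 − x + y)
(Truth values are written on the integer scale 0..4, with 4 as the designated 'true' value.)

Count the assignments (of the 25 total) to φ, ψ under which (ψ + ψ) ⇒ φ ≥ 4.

value 4: 15 assignments (counts)
value 3: 4 assignments
value 2: 3 assignments
value 1: 2 assignments
value 0: 1 assignment
So 15 of the 25 assignments meet the threshold.

15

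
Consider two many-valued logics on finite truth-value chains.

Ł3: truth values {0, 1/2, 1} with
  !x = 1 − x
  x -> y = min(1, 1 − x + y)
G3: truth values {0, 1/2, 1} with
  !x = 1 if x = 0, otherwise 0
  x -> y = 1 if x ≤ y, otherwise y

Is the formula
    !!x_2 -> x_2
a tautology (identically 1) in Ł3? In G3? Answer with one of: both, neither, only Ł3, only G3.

only Ł3

In Ł3: every assignment gives 1 — tautology.
In G3: at x_2 = 1/2 the value is 1/2 — not a tautology.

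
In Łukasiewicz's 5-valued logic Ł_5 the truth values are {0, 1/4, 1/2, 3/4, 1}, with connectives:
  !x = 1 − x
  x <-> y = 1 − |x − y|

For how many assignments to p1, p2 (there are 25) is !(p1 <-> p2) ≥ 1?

2

value 1: 2 assignments (counts)
value 3/4: 4 assignments
value 1/2: 6 assignments
value 1/4: 8 assignments
value 0: 5 assignments
So 2 of the 25 assignments meet the threshold.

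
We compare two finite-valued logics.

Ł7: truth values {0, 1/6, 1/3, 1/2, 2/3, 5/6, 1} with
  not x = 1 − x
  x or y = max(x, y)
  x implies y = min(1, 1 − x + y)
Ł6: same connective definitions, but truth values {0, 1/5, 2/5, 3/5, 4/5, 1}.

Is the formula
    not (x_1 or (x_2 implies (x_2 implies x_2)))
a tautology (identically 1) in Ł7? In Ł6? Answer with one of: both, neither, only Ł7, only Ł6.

neither

In Ł7: at x_1 = 0, x_2 = 0 the value is 0 — not a tautology.
In Ł6: at x_1 = 0, x_2 = 0 the value is 0 — not a tautology.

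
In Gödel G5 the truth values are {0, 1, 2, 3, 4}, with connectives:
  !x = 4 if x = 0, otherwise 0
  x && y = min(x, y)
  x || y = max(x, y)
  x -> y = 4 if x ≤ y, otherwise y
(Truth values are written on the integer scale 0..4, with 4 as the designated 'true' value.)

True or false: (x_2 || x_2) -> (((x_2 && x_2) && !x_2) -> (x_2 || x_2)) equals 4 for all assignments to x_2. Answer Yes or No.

x_2 = 0 ↦ 4
x_2 = 1 ↦ 4
x_2 = 2 ↦ 4
x_2 = 3 ↦ 4
x_2 = 4 ↦ 4
Every assignment gives a value ≥ 4.

Yes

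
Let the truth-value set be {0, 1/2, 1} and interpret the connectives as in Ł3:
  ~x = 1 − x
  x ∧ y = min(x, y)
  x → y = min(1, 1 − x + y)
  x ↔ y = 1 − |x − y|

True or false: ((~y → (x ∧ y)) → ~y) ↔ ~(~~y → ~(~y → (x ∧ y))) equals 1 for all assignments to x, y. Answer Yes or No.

No

Counterexample: take x = 0, y = 0.
~y = ~0 = 1
x ∧ y = 0 ∧ 0 = 0
~y → (x ∧ y) = 1 → 0 = 0
~y = ~0 = 1
(~y → (x ∧ y)) → ~y = 0 → 1 = 1
~~y = ~1 = 0
~(~y → (x ∧ y)) = ~0 = 1
~~y → ~(~y → (x ∧ y)) = 0 → 1 = 1
~(~~y → ~(~y → (x ∧ y))) = ~1 = 0
((~y → (x ∧ y)) → ~y) ↔ ~(~~y → ~(~y → (x ∧ y))) = 1 ↔ 0 = 0
This gives 0 ≠ 1.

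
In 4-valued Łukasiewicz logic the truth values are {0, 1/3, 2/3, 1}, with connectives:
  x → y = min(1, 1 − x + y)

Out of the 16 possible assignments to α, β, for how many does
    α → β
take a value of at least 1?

10

α = 0, β = 0 ↦ 1  ≥
α = 0, β = 1/3 ↦ 1  ≥
α = 0, β = 2/3 ↦ 1  ≥
α = 0, β = 1 ↦ 1  ≥
α = 1/3, β = 0 ↦ 2/3  <
α = 1/3, β = 1/3 ↦ 1  ≥
α = 1/3, β = 2/3 ↦ 1  ≥
α = 1/3, β = 1 ↦ 1  ≥
α = 2/3, β = 0 ↦ 1/3  <
α = 2/3, β = 1/3 ↦ 2/3  <
α = 2/3, β = 2/3 ↦ 1  ≥
α = 2/3, β = 1 ↦ 1  ≥
α = 1, β = 0 ↦ 0  <
α = 1, β = 1/3 ↦ 1/3  <
α = 1, β = 2/3 ↦ 2/3  <
α = 1, β = 1 ↦ 1  ≥
So 10 of the 16 assignments meet the threshold.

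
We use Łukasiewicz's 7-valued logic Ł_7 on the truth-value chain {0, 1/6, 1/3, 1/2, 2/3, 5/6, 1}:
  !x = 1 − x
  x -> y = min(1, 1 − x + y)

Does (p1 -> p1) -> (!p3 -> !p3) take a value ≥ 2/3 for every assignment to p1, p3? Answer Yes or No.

Yes

At p1 = 2/3, p3 = 0, for instance:
p1 -> p1 = 2/3 -> 2/3 = 1
!p3 = !0 = 1
!p3 = !0 = 1
!p3 -> !p3 = 1 -> 1 = 1
(p1 -> p1) -> (!p3 -> !p3) = 1 -> 1 = 1
and checking the remaining 48 assignments likewise gives ≥ 2/3 in every case.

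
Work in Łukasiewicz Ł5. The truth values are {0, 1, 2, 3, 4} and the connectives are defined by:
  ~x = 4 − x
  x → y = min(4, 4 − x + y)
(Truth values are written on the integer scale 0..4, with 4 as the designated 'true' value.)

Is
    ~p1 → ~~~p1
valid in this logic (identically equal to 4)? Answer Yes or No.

p1 = 0 ↦ 4
p1 = 1 ↦ 4
p1 = 2 ↦ 4
p1 = 3 ↦ 4
p1 = 4 ↦ 4
Every assignment gives a value ≥ 4.

Yes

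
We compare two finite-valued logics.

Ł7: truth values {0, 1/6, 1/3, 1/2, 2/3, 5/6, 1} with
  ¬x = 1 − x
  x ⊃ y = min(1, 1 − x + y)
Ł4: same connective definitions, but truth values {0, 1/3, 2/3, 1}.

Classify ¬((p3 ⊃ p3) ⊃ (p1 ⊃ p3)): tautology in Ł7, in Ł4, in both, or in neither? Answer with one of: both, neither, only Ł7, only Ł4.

neither

In Ł7: at p1 = 0, p3 = 0 the value is 0 — not a tautology.
In Ł4: at p1 = 0, p3 = 0 the value is 0 — not a tautology.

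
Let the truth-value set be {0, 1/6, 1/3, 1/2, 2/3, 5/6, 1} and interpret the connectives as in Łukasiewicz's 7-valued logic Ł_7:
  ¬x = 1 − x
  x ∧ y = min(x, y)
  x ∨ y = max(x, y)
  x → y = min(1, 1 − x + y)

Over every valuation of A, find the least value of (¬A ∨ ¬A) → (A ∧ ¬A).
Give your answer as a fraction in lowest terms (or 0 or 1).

Take A = 0:
¬A = ¬0 = 1
¬A = ¬0 = 1
¬A ∨ ¬A = 1 ∨ 1 = 1
¬A = ¬0 = 1
A ∧ ¬A = 0 ∧ 1 = 0
(¬A ∨ ¬A) → (A ∧ ¬A) = 1 → 0 = 0
No assignment yields a value below 0, so this is the minimum.

0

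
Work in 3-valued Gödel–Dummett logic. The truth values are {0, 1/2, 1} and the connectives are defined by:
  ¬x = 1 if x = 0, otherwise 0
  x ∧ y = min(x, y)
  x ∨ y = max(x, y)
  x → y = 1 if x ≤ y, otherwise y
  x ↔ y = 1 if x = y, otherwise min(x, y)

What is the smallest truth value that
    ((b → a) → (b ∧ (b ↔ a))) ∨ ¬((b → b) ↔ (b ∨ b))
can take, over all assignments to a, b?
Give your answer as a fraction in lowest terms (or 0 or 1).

Take a = 1/2, b = 1/2:
b → a = 1/2 → 1/2 = 1
b ↔ a = 1/2 ↔ 1/2 = 1
b ∧ (b ↔ a) = 1/2 ∧ 1 = 1/2
(b → a) → (b ∧ (b ↔ a)) = 1 → 1/2 = 1/2
b → b = 1/2 → 1/2 = 1
b ∨ b = 1/2 ∨ 1/2 = 1/2
(b → b) ↔ (b ∨ b) = 1 ↔ 1/2 = 1/2
¬((b → b) ↔ (b ∨ b)) = ¬1/2 = 0
((b → a) → (b ∧ (b ↔ a))) ∨ ¬((b → b) ↔ (b ∨ b)) = 1/2 ∨ 0 = 1/2
No assignment yields a value below 1/2, so this is the minimum.

1/2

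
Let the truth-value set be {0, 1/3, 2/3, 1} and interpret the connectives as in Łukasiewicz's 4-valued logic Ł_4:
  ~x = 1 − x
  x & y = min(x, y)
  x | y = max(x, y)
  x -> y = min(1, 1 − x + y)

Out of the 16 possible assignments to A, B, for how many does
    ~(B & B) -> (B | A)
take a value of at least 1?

11

A = 0, B = 0 ↦ 0  <
A = 0, B = 1/3 ↦ 2/3  <
A = 0, B = 2/3 ↦ 1  ≥
A = 0, B = 1 ↦ 1  ≥
A = 1/3, B = 0 ↦ 1/3  <
A = 1/3, B = 1/3 ↦ 2/3  <
A = 1/3, B = 2/3 ↦ 1  ≥
A = 1/3, B = 1 ↦ 1  ≥
A = 2/3, B = 0 ↦ 2/3  <
A = 2/3, B = 1/3 ↦ 1  ≥
A = 2/3, B = 2/3 ↦ 1  ≥
A = 2/3, B = 1 ↦ 1  ≥
A = 1, B = 0 ↦ 1  ≥
A = 1, B = 1/3 ↦ 1  ≥
A = 1, B = 2/3 ↦ 1  ≥
A = 1, B = 1 ↦ 1  ≥
So 11 of the 16 assignments meet the threshold.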